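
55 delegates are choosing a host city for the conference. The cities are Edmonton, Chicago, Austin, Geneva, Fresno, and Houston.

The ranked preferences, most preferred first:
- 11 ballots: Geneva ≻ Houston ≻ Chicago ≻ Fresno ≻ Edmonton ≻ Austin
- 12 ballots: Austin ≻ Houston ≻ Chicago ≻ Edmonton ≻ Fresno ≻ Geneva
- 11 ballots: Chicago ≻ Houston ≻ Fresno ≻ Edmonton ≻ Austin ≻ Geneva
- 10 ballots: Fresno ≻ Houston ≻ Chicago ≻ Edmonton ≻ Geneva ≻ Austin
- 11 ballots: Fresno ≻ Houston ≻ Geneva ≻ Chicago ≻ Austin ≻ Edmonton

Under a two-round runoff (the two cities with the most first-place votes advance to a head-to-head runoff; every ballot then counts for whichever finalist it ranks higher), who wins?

Fresno

Round 1 first-place votes: Edmonton 0, Chicago 11, Austin 12, Geneva 11, Fresno 21, Houston 0. Fresno and Austin advance.
Runoff: Fresno is ranked above Austin on 43 ballots, Austin above Fresno on 12.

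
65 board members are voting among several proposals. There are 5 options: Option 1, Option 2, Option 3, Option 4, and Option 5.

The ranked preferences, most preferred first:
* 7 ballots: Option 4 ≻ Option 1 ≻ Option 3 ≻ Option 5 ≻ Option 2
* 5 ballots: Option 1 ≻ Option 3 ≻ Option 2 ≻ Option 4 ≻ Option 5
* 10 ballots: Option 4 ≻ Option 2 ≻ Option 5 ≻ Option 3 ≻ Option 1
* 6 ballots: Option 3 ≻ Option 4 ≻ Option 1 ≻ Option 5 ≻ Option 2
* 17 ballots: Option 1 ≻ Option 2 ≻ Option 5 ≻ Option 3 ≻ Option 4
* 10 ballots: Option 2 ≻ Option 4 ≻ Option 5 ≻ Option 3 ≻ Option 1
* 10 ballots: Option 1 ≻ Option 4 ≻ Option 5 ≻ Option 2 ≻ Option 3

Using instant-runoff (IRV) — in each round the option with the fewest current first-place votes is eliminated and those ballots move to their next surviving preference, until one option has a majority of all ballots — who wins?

Round 1: Option 1 32, Option 2 10, Option 3 6, Option 4 17, Option 5 0. Option 5 eliminated.
Round 2: Option 1 32, Option 2 10, Option 3 6, Option 4 17. Option 3 eliminated.
Round 3: Option 1 32, Option 2 10, Option 4 23. Option 2 eliminated.
Round 4: Option 1 32, Option 4 33. Option 4 has a majority (≥33).

Option 4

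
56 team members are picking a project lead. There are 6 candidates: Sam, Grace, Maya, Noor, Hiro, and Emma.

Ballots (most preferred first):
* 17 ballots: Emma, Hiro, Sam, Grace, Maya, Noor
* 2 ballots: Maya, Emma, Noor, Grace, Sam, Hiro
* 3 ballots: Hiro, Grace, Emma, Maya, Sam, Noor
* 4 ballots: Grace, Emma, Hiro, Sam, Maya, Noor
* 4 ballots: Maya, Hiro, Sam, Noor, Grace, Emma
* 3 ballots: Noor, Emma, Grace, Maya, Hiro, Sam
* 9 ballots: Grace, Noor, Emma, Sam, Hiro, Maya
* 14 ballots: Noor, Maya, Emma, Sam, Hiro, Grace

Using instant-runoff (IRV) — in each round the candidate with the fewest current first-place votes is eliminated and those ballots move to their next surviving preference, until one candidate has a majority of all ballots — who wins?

Round 1: Sam 0, Grace 13, Maya 6, Noor 17, Hiro 3, Emma 17. Sam eliminated.
Round 2: Grace 13, Maya 6, Noor 17, Hiro 3, Emma 17. Hiro eliminated.
Round 3: Grace 16, Maya 6, Noor 17, Emma 17. Maya eliminated.
Round 4: Grace 16, Noor 21, Emma 19. Grace eliminated.
Round 5: Noor 30, Emma 26. Noor has a majority (≥29).

Noor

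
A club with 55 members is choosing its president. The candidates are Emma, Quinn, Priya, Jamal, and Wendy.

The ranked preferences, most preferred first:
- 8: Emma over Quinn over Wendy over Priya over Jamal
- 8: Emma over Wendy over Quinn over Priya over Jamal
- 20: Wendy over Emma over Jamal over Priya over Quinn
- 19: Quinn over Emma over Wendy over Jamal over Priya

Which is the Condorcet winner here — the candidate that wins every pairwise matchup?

Emma

Emma vs Quinn: 36–19
Emma vs Priya: 55–0
Emma vs Jamal: 55–0
Emma vs Wendy: 35–20
Emma beats every other candidate.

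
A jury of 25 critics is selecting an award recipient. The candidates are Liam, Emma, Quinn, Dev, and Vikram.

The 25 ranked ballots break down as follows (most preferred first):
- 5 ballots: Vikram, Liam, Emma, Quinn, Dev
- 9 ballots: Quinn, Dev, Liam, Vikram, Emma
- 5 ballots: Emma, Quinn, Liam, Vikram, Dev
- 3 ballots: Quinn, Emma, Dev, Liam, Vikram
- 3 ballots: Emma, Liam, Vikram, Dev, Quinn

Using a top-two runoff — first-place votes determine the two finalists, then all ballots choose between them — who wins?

Emma

Round 1 first-place votes: Liam 0, Emma 8, Quinn 12, Dev 0, Vikram 5. Quinn and Emma advance.
Runoff: Quinn is ranked above Emma on 12 ballots, Emma above Quinn on 13.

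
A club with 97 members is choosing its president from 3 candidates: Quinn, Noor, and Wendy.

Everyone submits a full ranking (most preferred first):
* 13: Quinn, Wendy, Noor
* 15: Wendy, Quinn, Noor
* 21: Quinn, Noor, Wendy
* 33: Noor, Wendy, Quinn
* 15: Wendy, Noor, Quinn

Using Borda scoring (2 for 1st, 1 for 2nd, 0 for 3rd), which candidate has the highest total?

Wendy

Quinn: 13×2 + 15×1 + 21×2 + 33×0 + 15×0 = 83
Noor: 13×0 + 15×0 + 21×1 + 33×2 + 15×1 = 102
Wendy: 13×1 + 15×2 + 21×0 + 33×1 + 15×2 = 106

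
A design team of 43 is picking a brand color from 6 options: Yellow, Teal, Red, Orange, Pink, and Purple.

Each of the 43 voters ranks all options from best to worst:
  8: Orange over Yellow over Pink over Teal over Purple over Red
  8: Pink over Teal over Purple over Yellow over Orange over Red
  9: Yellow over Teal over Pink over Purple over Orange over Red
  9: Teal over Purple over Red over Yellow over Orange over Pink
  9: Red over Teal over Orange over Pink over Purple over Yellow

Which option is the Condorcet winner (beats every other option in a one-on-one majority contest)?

Teal vs Yellow: 26–17
Teal vs Red: 34–9
Teal vs Orange: 35–8
Teal vs Pink: 27–16
Teal vs Purple: 43–0
Teal beats every other option.

Teal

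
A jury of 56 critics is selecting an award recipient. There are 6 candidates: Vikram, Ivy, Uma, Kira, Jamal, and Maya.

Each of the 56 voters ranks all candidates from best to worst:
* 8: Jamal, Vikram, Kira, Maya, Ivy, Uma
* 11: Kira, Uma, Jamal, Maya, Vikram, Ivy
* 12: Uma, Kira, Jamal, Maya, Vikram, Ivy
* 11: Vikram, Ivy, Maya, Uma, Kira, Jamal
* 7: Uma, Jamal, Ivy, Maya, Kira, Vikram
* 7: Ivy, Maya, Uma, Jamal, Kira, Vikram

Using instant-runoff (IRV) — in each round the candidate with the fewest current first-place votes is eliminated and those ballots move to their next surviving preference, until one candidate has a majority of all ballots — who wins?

Uma

Round 1: Vikram 11, Ivy 7, Uma 19, Kira 11, Jamal 8, Maya 0. Maya eliminated.
Round 2: Vikram 11, Ivy 7, Uma 19, Kira 11, Jamal 8. Ivy eliminated.
Round 3: Vikram 11, Uma 26, Kira 11, Jamal 8. Jamal eliminated.
Round 4: Vikram 19, Uma 26, Kira 11. Kira eliminated.
Round 5: Vikram 19, Uma 37. Uma has a majority (≥29).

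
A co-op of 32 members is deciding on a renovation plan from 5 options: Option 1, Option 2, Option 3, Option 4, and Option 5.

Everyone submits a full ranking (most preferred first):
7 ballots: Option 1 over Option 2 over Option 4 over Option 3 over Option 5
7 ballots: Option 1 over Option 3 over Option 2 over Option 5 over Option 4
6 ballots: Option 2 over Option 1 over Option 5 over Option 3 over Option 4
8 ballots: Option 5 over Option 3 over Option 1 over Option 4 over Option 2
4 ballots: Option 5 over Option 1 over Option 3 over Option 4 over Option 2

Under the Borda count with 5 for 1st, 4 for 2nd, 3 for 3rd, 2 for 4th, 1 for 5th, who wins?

Option 1: 7×5 + 7×5 + 6×4 + 8×3 + 4×4 = 134
Option 2: 7×4 + 7×3 + 6×5 + 8×1 + 4×1 = 91
Option 3: 7×2 + 7×4 + 6×2 + 8×4 + 4×3 = 98
Option 4: 7×3 + 7×1 + 6×1 + 8×2 + 4×2 = 58
Option 5: 7×1 + 7×2 + 6×3 + 8×5 + 4×5 = 99

Option 1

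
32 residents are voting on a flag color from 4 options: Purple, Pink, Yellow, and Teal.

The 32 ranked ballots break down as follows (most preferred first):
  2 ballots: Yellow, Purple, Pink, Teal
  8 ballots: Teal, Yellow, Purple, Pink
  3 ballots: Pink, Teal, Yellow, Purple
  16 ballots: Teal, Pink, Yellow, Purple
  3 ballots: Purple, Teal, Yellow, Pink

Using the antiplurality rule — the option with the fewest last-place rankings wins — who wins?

Yellow

Last-place votes: Purple 19, Pink 11, Yellow 0, Teal 2.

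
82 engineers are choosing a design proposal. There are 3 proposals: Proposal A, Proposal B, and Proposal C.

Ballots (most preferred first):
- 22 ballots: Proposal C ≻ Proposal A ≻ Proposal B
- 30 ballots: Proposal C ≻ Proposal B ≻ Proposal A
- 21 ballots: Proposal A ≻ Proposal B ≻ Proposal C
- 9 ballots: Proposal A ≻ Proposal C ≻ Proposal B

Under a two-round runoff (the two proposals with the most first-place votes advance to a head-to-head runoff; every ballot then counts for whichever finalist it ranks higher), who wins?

Proposal C

Round 1 first-place votes: Proposal A 30, Proposal B 0, Proposal C 52. Proposal C and Proposal A advance.
Runoff: Proposal C is ranked above Proposal A on 52 ballots, Proposal A above Proposal C on 30.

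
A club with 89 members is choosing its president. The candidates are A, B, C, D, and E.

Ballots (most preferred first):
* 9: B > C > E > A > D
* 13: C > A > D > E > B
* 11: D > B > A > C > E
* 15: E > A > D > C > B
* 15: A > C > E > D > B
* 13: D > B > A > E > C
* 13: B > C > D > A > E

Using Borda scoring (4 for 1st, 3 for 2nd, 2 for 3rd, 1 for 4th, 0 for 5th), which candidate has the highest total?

A

A: 9×1 + 13×3 + 11×2 + 15×3 + 15×4 + 13×2 + 13×1 = 214
B: 9×4 + 13×0 + 11×3 + 15×0 + 15×0 + 13×3 + 13×4 = 160
C: 9×3 + 13×4 + 11×1 + 15×1 + 15×3 + 13×0 + 13×3 = 189
D: 9×0 + 13×2 + 11×4 + 15×2 + 15×1 + 13×4 + 13×2 = 193
E: 9×2 + 13×1 + 11×0 + 15×4 + 15×2 + 13×1 + 13×0 = 134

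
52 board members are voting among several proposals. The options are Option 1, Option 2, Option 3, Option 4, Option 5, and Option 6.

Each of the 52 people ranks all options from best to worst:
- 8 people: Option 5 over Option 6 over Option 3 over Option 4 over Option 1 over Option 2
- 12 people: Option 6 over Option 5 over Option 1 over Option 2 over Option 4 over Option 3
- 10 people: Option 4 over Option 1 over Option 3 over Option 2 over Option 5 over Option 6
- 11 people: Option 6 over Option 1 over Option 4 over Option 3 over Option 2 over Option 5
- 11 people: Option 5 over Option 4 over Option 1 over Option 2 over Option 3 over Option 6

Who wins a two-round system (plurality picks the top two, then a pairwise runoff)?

Option 5

Round 1 first-place votes: Option 1 0, Option 2 0, Option 3 0, Option 4 10, Option 5 19, Option 6 23. Option 6 and Option 5 advance.
Runoff: Option 6 is ranked above Option 5 on 23 ballots, Option 5 above Option 6 on 29.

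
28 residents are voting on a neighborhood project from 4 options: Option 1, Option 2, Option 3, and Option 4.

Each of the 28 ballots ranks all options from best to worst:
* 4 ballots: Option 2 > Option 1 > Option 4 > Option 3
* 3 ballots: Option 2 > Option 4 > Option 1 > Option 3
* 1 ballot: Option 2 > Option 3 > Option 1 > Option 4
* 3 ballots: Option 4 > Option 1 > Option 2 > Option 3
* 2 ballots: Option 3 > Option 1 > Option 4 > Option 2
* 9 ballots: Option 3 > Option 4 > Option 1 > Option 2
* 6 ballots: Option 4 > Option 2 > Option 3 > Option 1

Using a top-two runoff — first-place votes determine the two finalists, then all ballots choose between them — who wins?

Option 4

Round 1 first-place votes: Option 1 0, Option 2 8, Option 3 11, Option 4 9. Option 3 and Option 4 advance.
Runoff: Option 3 is ranked above Option 4 on 12 ballots, Option 4 above Option 3 on 16.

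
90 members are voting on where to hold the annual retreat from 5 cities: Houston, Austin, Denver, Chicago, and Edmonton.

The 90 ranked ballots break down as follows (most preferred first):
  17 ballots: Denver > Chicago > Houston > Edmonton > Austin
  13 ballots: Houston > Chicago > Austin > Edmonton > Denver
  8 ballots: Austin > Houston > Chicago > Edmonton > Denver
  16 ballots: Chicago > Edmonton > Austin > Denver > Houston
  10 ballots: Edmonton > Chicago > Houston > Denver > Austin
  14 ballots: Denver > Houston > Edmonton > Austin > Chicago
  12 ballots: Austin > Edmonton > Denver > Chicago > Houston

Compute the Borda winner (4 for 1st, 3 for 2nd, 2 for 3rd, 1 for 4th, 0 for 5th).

Houston: 17×2 + 13×4 + 8×3 + 16×0 + 10×2 + 14×3 + 12×0 = 172
Austin: 17×0 + 13×2 + 8×4 + 16×2 + 10×0 + 14×1 + 12×4 = 152
Denver: 17×4 + 13×0 + 8×0 + 16×1 + 10×1 + 14×4 + 12×2 = 174
Chicago: 17×3 + 13×3 + 8×2 + 16×4 + 10×3 + 14×0 + 12×1 = 212
Edmonton: 17×1 + 13×1 + 8×1 + 16×3 + 10×4 + 14×2 + 12×3 = 190

Chicago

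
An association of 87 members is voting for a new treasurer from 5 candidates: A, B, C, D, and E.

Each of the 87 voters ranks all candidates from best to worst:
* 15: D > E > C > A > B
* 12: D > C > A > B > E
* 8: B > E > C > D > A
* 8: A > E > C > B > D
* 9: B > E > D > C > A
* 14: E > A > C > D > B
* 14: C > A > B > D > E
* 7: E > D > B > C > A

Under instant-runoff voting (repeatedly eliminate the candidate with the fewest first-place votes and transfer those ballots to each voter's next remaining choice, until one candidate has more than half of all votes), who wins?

Round 1: A 8, B 17, C 14, D 27, E 21. A eliminated.
Round 2: B 17, C 14, D 27, E 29. C eliminated.
Round 3: B 31, D 27, E 29. D eliminated.
Round 4: B 43, E 44. E has a majority (≥44).

E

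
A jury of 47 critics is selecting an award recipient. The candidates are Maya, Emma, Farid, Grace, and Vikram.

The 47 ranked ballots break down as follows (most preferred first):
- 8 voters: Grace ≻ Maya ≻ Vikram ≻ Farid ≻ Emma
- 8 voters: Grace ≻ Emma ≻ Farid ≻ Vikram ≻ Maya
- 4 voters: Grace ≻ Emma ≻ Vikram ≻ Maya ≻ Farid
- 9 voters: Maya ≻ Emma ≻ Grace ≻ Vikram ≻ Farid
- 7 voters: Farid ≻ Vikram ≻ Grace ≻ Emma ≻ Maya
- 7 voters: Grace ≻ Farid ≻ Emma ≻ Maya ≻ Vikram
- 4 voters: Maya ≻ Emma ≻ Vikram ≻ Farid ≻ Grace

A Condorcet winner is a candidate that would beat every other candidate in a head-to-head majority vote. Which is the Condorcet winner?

Grace vs Maya: 34–13
Grace vs Emma: 34–13
Grace vs Farid: 36–11
Grace vs Vikram: 36–11
Grace beats every other candidate.

Grace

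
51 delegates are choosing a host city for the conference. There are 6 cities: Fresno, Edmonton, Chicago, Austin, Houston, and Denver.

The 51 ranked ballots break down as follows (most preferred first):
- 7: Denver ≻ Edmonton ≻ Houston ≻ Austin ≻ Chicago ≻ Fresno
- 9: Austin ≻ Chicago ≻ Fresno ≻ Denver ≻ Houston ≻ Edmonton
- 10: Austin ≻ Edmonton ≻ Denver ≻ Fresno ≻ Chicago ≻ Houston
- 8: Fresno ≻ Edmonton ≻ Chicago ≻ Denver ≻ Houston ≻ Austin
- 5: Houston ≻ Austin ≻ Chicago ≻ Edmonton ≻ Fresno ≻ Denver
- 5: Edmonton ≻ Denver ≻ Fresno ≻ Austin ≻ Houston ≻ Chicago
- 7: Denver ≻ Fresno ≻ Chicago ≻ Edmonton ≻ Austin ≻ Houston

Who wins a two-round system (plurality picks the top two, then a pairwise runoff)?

Round 1 first-place votes: Fresno 8, Edmonton 5, Chicago 0, Austin 19, Houston 5, Denver 14. Austin and Denver advance.
Runoff: Austin is ranked above Denver on 24 ballots, Denver above Austin on 27.

Denver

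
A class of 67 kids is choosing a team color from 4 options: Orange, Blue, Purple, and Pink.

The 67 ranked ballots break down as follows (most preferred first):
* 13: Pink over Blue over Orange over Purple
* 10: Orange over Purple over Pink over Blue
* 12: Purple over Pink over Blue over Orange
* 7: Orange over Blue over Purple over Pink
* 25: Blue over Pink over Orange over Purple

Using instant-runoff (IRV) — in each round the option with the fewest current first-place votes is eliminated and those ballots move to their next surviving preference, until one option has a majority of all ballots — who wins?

Pink

Round 1: Orange 17, Blue 25, Purple 12, Pink 13. Purple eliminated.
Round 2: Orange 17, Blue 25, Pink 25. Orange eliminated.
Round 3: Blue 32, Pink 35. Pink has a majority (≥34).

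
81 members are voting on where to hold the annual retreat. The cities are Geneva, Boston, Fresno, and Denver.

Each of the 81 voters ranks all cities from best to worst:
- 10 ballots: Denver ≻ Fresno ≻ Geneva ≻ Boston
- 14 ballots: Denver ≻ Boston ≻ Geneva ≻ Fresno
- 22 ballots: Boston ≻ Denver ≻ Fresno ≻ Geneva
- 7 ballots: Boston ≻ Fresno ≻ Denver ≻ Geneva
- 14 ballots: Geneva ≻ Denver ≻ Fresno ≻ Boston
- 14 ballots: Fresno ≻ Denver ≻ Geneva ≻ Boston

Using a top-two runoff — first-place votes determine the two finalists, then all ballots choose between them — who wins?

Round 1 first-place votes: Geneva 14, Boston 29, Fresno 14, Denver 24. Boston and Denver advance.
Runoff: Boston is ranked above Denver on 29 ballots, Denver above Boston on 52.

Denver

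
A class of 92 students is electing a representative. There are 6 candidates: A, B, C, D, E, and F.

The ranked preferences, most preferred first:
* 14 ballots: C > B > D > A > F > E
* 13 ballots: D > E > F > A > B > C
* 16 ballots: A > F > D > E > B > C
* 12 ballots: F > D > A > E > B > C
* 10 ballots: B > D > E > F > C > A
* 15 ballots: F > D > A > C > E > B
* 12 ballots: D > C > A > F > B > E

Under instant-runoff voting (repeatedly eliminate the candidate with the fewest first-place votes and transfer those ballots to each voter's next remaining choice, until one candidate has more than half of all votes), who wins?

Round 1: A 16, B 10, C 14, D 25, E 0, F 27. E eliminated.
Round 2: A 16, B 10, C 14, D 25, F 27. B eliminated.
Round 3: A 16, C 14, D 35, F 27. C eliminated.
Round 4: A 16, D 49, F 27. D has a majority (≥47).

D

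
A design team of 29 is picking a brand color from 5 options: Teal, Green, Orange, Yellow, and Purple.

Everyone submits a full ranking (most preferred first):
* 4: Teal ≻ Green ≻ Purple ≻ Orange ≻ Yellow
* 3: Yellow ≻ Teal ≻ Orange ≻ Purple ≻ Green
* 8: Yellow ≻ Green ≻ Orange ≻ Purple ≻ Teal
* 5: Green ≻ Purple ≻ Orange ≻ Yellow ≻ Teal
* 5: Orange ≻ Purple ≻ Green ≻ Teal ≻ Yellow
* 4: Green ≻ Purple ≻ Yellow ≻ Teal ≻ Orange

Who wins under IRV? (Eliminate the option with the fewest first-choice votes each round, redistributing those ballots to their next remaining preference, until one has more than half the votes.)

Green

Round 1: Teal 4, Green 9, Orange 5, Yellow 11, Purple 0. Purple eliminated.
Round 2: Teal 4, Green 9, Orange 5, Yellow 11. Teal eliminated.
Round 3: Green 13, Orange 5, Yellow 11. Orange eliminated.
Round 4: Green 18, Yellow 11. Green has a majority (≥15).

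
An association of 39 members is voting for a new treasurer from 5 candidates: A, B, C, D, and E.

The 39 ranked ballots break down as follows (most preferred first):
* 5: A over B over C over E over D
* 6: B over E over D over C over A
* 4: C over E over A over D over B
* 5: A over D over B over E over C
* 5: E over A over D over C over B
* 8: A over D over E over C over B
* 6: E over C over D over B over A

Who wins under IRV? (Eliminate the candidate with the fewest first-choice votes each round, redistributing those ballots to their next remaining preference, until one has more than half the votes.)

Round 1: A 18, B 6, C 4, D 0, E 11. D eliminated.
Round 2: A 18, B 6, C 4, E 11. C eliminated.
Round 3: A 18, B 6, E 15. B eliminated.
Round 4: A 18, E 21. E has a majority (≥20).

E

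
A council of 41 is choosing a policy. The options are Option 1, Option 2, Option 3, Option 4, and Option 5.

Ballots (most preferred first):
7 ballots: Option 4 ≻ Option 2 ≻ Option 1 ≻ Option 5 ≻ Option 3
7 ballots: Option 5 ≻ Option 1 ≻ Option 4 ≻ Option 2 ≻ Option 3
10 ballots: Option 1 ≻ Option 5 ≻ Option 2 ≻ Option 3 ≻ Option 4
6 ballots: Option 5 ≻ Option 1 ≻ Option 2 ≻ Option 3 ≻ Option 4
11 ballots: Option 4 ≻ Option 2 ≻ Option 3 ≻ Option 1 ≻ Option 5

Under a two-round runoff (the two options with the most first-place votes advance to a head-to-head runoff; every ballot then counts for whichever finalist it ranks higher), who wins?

Round 1 first-place votes: Option 1 10, Option 2 0, Option 3 0, Option 4 18, Option 5 13. Option 4 and Option 5 advance.
Runoff: Option 4 is ranked above Option 5 on 18 ballots, Option 5 above Option 4 on 23.

Option 5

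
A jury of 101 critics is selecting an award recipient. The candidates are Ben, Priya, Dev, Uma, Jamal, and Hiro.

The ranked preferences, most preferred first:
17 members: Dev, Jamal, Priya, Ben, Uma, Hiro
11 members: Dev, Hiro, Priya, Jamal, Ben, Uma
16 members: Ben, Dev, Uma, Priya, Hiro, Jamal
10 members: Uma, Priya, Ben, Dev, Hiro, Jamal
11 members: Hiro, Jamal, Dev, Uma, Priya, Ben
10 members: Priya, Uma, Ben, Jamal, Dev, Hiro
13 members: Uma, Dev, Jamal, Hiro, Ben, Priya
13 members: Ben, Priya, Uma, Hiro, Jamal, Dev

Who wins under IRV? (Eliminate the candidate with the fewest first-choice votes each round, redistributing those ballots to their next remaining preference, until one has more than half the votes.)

Round 1: Ben 29, Priya 10, Dev 28, Uma 23, Jamal 0, Hiro 11. Jamal eliminated.
Round 2: Ben 29, Priya 10, Dev 28, Uma 23, Hiro 11. Priya eliminated.
Round 3: Ben 29, Dev 28, Uma 33, Hiro 11. Hiro eliminated.
Round 4: Ben 29, Dev 39, Uma 33. Ben eliminated.
Round 5: Dev 55, Uma 46. Dev has a majority (≥51).

Dev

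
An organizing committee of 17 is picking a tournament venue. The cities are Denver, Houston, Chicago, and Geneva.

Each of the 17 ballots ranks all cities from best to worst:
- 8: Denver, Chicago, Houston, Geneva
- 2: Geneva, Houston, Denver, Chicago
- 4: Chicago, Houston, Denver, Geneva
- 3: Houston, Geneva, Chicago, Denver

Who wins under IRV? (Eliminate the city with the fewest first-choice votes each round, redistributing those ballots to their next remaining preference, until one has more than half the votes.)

Houston

Round 1: Denver 8, Houston 3, Chicago 4, Geneva 2. Geneva eliminated.
Round 2: Denver 8, Houston 5, Chicago 4. Chicago eliminated.
Round 3: Denver 8, Houston 9. Houston has a majority (≥9).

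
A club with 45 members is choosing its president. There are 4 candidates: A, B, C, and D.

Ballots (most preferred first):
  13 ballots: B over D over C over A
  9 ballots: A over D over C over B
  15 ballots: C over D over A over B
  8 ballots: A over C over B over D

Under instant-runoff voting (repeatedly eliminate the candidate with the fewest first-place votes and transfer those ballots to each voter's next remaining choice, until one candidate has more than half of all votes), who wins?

C

Round 1: A 17, B 13, C 15, D 0. D eliminated.
Round 2: A 17, B 13, C 15. B eliminated.
Round 3: A 17, C 28. C has a majority (≥23).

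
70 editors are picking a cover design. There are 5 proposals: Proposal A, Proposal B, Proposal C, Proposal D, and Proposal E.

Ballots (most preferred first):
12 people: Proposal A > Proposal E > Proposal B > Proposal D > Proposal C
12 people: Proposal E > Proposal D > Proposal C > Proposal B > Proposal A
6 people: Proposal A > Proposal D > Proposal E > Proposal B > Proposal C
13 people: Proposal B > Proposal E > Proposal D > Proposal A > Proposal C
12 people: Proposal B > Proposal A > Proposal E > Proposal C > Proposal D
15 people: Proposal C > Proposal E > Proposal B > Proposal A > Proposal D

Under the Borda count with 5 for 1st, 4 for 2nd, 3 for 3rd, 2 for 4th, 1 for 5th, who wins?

Proposal A: 12×5 + 12×1 + 6×5 + 13×2 + 12×4 + 15×2 = 206
Proposal B: 12×3 + 12×2 + 6×2 + 13×5 + 12×5 + 15×3 = 242
Proposal C: 12×1 + 12×3 + 6×1 + 13×1 + 12×2 + 15×5 = 166
Proposal D: 12×2 + 12×4 + 6×4 + 13×3 + 12×1 + 15×1 = 162
Proposal E: 12×4 + 12×5 + 6×3 + 13×4 + 12×3 + 15×4 = 274

Proposal E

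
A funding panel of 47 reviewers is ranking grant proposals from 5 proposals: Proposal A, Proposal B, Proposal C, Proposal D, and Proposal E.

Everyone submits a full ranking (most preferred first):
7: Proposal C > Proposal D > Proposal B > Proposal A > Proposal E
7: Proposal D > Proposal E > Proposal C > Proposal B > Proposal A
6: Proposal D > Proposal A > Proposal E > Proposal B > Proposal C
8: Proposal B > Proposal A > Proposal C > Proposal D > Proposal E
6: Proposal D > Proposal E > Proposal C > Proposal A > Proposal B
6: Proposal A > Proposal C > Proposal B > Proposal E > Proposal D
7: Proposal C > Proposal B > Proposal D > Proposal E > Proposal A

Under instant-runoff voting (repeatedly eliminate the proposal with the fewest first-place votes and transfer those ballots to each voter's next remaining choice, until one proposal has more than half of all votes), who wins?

Round 1: Proposal A 6, Proposal B 8, Proposal C 14, Proposal D 19, Proposal E 0. Proposal E eliminated.
Round 2: Proposal A 6, Proposal B 8, Proposal C 14, Proposal D 19. Proposal A eliminated.
Round 3: Proposal B 8, Proposal C 20, Proposal D 19. Proposal B eliminated.
Round 4: Proposal C 28, Proposal D 19. Proposal C has a majority (≥24).

Proposal C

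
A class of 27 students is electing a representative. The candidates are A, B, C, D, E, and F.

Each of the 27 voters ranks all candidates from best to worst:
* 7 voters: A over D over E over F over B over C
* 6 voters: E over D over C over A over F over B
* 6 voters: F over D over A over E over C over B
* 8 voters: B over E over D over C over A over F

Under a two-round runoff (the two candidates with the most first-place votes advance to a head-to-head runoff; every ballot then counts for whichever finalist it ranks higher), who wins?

A

Round 1 first-place votes: A 7, B 8, C 0, D 0, E 6, F 6. B and A advance.
Runoff: B is ranked above A on 8 ballots, A above B on 19.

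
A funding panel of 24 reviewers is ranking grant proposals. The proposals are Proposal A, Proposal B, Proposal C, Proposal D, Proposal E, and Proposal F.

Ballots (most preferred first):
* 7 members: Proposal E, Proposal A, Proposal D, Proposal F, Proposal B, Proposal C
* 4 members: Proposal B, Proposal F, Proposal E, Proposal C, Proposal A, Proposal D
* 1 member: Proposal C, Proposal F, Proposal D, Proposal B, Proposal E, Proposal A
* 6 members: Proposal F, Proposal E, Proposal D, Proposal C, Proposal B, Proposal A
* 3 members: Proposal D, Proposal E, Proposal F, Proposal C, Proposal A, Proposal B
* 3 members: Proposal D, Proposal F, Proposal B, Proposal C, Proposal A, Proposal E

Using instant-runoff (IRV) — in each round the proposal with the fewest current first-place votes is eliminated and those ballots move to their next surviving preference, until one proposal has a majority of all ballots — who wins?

Round 1: Proposal A 0, Proposal B 4, Proposal C 1, Proposal D 6, Proposal E 7, Proposal F 6. Proposal A eliminated.
Round 2: Proposal B 4, Proposal C 1, Proposal D 6, Proposal E 7, Proposal F 6. Proposal C eliminated.
Round 3: Proposal B 4, Proposal D 6, Proposal E 7, Proposal F 7. Proposal B eliminated.
Round 4: Proposal D 6, Proposal E 7, Proposal F 11. Proposal D eliminated.
Round 5: Proposal E 10, Proposal F 14. Proposal F has a majority (≥13).

Proposal F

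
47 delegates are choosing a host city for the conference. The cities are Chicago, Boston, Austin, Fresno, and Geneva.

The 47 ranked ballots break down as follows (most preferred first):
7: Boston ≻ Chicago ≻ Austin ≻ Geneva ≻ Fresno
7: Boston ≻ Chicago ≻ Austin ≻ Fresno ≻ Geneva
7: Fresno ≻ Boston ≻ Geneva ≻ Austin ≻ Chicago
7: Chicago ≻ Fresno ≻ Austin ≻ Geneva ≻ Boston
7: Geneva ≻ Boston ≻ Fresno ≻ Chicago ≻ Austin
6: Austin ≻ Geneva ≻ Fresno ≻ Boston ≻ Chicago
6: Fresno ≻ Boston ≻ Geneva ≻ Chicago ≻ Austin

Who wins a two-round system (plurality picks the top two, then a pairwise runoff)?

Round 1 first-place votes: Chicago 7, Boston 14, Austin 6, Fresno 13, Geneva 7. Boston and Fresno advance.
Runoff: Boston is ranked above Fresno on 21 ballots, Fresno above Boston on 26.

Fresno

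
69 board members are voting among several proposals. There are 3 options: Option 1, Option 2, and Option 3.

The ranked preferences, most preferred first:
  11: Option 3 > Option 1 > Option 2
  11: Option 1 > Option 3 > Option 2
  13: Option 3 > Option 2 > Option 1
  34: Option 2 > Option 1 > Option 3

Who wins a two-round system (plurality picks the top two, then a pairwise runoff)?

Round 1 first-place votes: Option 1 11, Option 2 34, Option 3 24. Option 2 and Option 3 advance.
Runoff: Option 2 is ranked above Option 3 on 34 ballots, Option 3 above Option 2 on 35.

Option 3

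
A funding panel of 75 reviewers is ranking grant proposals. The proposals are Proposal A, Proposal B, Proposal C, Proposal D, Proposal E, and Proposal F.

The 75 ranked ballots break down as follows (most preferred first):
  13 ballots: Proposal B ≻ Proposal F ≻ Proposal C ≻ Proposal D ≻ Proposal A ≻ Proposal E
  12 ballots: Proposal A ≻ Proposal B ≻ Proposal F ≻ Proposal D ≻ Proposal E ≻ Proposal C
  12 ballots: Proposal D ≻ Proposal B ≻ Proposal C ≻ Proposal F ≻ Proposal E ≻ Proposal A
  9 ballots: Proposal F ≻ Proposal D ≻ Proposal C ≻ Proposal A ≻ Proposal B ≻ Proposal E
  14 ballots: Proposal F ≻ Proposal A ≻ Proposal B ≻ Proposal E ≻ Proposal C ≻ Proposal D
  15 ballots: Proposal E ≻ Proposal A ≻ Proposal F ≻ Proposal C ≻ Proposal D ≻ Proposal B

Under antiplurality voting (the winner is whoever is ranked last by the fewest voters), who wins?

Last-place votes: Proposal A 12, Proposal B 15, Proposal C 12, Proposal D 14, Proposal E 22, Proposal F 0.

Proposal F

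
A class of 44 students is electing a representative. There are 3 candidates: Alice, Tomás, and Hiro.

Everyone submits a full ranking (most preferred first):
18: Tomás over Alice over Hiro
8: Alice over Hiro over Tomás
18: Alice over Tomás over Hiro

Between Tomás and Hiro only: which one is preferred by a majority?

Tomás is ranked above Hiro on 36 ballots; Hiro above Tomás on 8.

Tomás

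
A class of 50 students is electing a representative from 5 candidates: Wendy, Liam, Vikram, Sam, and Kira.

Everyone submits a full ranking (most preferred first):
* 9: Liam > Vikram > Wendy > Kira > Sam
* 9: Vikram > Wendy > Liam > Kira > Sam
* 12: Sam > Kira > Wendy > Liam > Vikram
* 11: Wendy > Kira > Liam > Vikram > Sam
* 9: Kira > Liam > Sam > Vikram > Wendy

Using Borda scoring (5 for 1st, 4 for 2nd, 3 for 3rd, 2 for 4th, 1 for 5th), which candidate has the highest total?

Kira

Wendy: 9×3 + 9×4 + 12×3 + 11×5 + 9×1 = 163
Liam: 9×5 + 9×3 + 12×2 + 11×3 + 9×4 = 165
Vikram: 9×4 + 9×5 + 12×1 + 11×2 + 9×2 = 133
Sam: 9×1 + 9×1 + 12×5 + 11×1 + 9×3 = 116
Kira: 9×2 + 9×2 + 12×4 + 11×4 + 9×5 = 173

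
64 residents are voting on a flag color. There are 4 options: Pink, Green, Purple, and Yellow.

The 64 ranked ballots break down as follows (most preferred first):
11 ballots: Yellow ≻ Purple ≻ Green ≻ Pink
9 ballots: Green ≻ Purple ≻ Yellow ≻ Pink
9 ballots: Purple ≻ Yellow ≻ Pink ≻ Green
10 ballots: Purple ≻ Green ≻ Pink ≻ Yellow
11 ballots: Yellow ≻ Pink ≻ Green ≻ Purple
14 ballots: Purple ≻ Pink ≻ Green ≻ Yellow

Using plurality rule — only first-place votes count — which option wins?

Purple

First-place votes: Pink 0, Green 9, Purple 33, Yellow 22.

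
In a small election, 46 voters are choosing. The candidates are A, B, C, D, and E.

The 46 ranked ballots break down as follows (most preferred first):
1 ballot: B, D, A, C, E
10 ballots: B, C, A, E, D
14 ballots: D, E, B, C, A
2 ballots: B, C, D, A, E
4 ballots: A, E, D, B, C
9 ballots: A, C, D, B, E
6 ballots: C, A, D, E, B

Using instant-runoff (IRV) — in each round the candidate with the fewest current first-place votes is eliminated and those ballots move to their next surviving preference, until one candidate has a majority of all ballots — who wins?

Round 1: A 13, B 13, C 6, D 14, E 0. E eliminated.
Round 2: A 13, B 13, C 6, D 14. C eliminated.
Round 3: A 19, B 13, D 14. B eliminated.
Round 4: A 29, D 17. A has a majority (≥24).

A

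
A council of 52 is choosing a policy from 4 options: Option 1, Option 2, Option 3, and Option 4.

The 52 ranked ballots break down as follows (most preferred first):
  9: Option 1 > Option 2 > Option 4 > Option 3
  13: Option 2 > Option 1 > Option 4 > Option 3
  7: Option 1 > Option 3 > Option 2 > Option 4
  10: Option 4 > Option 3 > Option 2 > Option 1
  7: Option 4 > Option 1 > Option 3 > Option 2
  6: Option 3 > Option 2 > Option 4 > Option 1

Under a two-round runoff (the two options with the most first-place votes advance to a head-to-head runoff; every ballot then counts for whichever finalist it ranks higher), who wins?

Option 1

Round 1 first-place votes: Option 1 16, Option 2 13, Option 3 6, Option 4 17. Option 4 and Option 1 advance.
Runoff: Option 4 is ranked above Option 1 on 23 ballots, Option 1 above Option 4 on 29.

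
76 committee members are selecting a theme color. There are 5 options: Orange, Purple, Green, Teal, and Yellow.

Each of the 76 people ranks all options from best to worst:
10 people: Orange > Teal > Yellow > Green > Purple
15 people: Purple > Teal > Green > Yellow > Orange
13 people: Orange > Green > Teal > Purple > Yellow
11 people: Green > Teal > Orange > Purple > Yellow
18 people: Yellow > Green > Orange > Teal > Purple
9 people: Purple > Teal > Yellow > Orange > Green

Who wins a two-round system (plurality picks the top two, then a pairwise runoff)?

Orange

Round 1 first-place votes: Orange 23, Purple 24, Green 11, Teal 0, Yellow 18. Purple and Orange advance.
Runoff: Purple is ranked above Orange on 24 ballots, Orange above Purple on 52.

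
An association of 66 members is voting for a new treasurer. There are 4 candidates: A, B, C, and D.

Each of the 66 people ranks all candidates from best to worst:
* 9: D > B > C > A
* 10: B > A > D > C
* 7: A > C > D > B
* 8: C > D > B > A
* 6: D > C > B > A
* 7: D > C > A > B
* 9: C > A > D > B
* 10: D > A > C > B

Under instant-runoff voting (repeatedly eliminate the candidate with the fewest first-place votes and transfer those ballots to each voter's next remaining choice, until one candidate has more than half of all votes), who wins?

Round 1: A 7, B 10, C 17, D 32. A eliminated.
Round 2: B 10, C 24, D 32. B eliminated.
Round 3: C 24, D 42. D has a majority (≥34).

D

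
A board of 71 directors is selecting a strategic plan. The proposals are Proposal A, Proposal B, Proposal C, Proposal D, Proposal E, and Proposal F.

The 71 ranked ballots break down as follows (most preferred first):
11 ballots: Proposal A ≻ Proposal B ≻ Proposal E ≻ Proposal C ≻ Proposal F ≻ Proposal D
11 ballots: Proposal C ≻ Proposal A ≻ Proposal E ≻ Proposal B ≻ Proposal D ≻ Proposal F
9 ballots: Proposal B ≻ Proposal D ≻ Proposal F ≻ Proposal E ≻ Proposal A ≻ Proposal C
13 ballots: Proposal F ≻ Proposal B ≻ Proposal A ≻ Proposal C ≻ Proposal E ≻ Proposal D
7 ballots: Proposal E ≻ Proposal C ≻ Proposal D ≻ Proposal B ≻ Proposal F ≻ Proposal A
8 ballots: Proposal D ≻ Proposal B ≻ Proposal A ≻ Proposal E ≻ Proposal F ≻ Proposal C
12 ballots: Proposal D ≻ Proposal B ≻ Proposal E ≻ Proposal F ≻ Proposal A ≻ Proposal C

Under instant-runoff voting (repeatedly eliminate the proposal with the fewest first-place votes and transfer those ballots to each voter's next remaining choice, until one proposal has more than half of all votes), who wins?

Proposal C

Round 1: Proposal A 11, Proposal B 9, Proposal C 11, Proposal D 20, Proposal E 7, Proposal F 13. Proposal E eliminated.
Round 2: Proposal A 11, Proposal B 9, Proposal C 18, Proposal D 20, Proposal F 13. Proposal B eliminated.
Round 3: Proposal A 11, Proposal C 18, Proposal D 29, Proposal F 13. Proposal A eliminated.
Round 4: Proposal C 29, Proposal D 29, Proposal F 13. Proposal F eliminated.
Round 5: Proposal C 42, Proposal D 29. Proposal C has a majority (≥36).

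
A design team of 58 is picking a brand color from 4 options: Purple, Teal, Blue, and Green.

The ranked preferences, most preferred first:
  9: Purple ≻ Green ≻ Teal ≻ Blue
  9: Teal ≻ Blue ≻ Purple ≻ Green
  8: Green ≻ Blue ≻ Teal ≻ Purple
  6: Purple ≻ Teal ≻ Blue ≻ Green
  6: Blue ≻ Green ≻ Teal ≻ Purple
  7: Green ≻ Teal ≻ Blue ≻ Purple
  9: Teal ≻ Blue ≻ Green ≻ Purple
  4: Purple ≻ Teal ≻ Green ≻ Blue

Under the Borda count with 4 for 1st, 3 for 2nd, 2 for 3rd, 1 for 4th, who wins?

Teal

Purple: 9×4 + 9×2 + 8×1 + 6×4 + 6×1 + 7×1 + 9×1 + 4×4 = 124
Teal: 9×2 + 9×4 + 8×2 + 6×3 + 6×2 + 7×3 + 9×4 + 4×3 = 169
Blue: 9×1 + 9×3 + 8×3 + 6×2 + 6×4 + 7×2 + 9×3 + 4×1 = 141
Green: 9×3 + 9×1 + 8×4 + 6×1 + 6×3 + 7×4 + 9×2 + 4×2 = 146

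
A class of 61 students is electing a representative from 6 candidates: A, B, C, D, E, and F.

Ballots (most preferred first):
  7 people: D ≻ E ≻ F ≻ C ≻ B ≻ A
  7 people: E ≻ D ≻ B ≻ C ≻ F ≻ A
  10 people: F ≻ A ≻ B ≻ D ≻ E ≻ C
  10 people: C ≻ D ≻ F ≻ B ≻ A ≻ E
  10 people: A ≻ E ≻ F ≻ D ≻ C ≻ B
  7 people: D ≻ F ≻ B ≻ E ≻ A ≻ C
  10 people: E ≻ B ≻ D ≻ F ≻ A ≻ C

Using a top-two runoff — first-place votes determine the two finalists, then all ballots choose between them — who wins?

Round 1 first-place votes: A 10, B 0, C 10, D 14, E 17, F 10. E and D advance.
Runoff: E is ranked above D on 27 ballots, D above E on 34.

D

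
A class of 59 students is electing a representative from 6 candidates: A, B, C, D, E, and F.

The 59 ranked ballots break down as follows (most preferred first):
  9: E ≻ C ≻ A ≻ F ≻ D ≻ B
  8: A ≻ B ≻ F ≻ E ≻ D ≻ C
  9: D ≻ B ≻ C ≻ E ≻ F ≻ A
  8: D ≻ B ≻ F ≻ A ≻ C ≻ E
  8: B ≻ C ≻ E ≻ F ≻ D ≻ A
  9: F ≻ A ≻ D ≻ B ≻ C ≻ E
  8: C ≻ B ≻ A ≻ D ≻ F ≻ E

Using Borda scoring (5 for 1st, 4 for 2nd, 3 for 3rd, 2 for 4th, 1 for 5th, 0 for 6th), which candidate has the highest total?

A: 9×3 + 8×5 + 9×0 + 8×2 + 8×0 + 9×4 + 8×3 = 143
B: 9×0 + 8×4 + 9×4 + 8×4 + 8×5 + 9×2 + 8×4 = 190
C: 9×4 + 8×0 + 9×3 + 8×1 + 8×4 + 9×1 + 8×5 = 152
D: 9×1 + 8×1 + 9×5 + 8×5 + 8×1 + 9×3 + 8×2 = 153
E: 9×5 + 8×2 + 9×2 + 8×0 + 8×3 + 9×0 + 8×0 = 103
F: 9×2 + 8×3 + 9×1 + 8×3 + 8×2 + 9×5 + 8×1 = 144

B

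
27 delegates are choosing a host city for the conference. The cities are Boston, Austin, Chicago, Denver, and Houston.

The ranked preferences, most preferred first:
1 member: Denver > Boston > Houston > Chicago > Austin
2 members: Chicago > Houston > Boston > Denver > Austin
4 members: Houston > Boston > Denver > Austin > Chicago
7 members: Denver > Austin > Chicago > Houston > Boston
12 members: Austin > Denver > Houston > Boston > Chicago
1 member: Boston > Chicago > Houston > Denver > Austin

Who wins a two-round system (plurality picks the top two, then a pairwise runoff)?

Denver

Round 1 first-place votes: Boston 1, Austin 12, Chicago 2, Denver 8, Houston 4. Austin and Denver advance.
Runoff: Austin is ranked above Denver on 12 ballots, Denver above Austin on 15.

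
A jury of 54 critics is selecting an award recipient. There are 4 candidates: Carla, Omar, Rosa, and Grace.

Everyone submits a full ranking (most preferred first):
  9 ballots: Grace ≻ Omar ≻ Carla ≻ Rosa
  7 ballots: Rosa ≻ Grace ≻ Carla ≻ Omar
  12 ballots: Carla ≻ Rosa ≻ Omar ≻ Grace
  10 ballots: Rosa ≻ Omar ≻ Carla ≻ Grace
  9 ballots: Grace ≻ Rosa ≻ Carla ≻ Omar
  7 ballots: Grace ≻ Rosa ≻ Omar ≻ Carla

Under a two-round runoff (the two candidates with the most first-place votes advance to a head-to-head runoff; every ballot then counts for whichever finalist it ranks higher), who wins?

Rosa

Round 1 first-place votes: Carla 12, Omar 0, Rosa 17, Grace 25. Grace and Rosa advance.
Runoff: Grace is ranked above Rosa on 25 ballots, Rosa above Grace on 29.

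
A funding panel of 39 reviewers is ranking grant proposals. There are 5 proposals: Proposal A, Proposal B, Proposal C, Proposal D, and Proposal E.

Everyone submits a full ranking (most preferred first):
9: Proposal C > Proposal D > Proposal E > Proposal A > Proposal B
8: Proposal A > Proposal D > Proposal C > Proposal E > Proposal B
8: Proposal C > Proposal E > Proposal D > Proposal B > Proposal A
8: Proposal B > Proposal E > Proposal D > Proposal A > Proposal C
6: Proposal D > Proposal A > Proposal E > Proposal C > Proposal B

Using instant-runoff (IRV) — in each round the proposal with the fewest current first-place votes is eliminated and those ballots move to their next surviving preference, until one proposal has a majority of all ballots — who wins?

Proposal A

Round 1: Proposal A 8, Proposal B 8, Proposal C 17, Proposal D 6, Proposal E 0. Proposal E eliminated.
Round 2: Proposal A 8, Proposal B 8, Proposal C 17, Proposal D 6. Proposal D eliminated.
Round 3: Proposal A 14, Proposal B 8, Proposal C 17. Proposal B eliminated.
Round 4: Proposal A 22, Proposal C 17. Proposal A has a majority (≥20).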